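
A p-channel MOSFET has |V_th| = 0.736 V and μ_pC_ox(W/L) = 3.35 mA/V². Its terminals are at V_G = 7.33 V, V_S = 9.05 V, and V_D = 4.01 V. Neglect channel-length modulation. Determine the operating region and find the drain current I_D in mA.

Saturation; I_D = 1.62 mA

V_SG = V_S − V_G = 9.05 − 7.33 = 1.72 V; V_SD = V_S − V_D = 9.05 − 4.01 = 5.04 V.
V_ov = V_SG − |V_th| = 1.72 − 0.736 = 0.984 V.
Since V_SD = 5.04 V ≥ V_ov = 0.984 V, the device is in saturation.
I_D = ½ k_p V_ov² = 0.5 × 3.35 × 0.984² = 1.62 mA.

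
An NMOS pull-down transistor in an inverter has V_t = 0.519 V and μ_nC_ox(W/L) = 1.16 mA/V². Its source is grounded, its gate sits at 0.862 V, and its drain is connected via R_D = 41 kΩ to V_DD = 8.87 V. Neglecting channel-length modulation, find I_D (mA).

V_GS = V_G = 0.862 V, so V_ov = 0.862 − 0.519 = 0.343 V.
Assume saturation: I_D = ½ k_n V_ov² = 0.5 × 1.16 × 0.343² = 0.0682 mA, giving V_DS = V_DD − I_D R_D = 8.87 − 0.0682 × 41 = 6.07 V.
V_DS = 6.07 V ≥ V_ov = 0.343 V, confirming saturation.

I_D = 0.0682 mA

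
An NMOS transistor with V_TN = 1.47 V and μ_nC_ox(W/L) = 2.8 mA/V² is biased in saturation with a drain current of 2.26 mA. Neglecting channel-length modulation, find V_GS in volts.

V_GS = 2.74 V

In saturation I_D = ½ k_n (V_GS − V_TN)², so V_GS − V_TN = √(2 I_D / k_n) = √(2 × 2.26 / 2.8) = 1.27 V.
V_GS = 1.47 + 1.27 = 2.74 V.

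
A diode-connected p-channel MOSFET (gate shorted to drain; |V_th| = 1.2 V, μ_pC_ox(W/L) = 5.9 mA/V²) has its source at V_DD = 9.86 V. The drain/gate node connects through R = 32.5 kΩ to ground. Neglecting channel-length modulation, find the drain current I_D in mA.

With gate tied to drain, V_SG = V_SD ≥ V_SG − |V_th|, so the device is in saturation.
KCL at the drain: ½ k_p (V_SG − |V_th|)² = (V_DD − V_SG)/R.
Let x = V_SG − 1.2. Then 95.9 x² + x − 8.66 = 0, giving x = 0.295 V (positive root), so V_SG = 1.5 V.
I_D = (V_DD − V_SG)/R = (9.86 − 1.5) / 32.5 = 0.257 mA.

I_D = 0.257 mA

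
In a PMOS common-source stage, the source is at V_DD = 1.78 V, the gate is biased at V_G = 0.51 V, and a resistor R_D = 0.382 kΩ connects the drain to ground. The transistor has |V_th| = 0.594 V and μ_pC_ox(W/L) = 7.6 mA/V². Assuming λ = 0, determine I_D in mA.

V_SG = V_DD − V_G = 1.78 − 0.51 = 1.27 V, so V_ov = 1.27 − 0.594 = 0.676 V.
Assume saturation: I_D = ½ k_p V_ov² = 0.5 × 7.6 × 0.676² = 1.74 mA, giving V_SD = V_DD − I_D R_D = 1.78 − 1.74 × 0.382 = 1.12 V.
V_SD = 1.12 V ≥ V_ov = 0.676 V, confirming saturation.

I_D = 1.74 mA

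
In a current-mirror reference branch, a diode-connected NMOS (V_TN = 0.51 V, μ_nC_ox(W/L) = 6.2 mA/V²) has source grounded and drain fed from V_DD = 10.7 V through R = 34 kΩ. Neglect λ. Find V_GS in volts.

V_GS = 0.816 V

With gate tied to drain, V_GS = V_DS ≥ V_GS − V_TN, so the device is in saturation.
KCL at the drain: ½ k_n (V_GS − V_TN)² = (V_DD − V_GS)/R.
Let x = V_GS − 0.51. Then 105 x² + x − 10.19 = 0, giving x = 0.306 V (positive root), so V_GS = 0.816 V.
I_D = (V_DD − V_GS)/R = (10.7 − 0.816) / 34 = 0.291 mA.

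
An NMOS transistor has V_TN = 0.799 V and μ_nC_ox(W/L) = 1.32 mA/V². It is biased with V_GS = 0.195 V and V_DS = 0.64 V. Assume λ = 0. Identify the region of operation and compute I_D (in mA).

Cutoff; I_D = 0 mA

V_GS = 0.195 V < V_TN = 0.799 V, so the transistor is in cutoff.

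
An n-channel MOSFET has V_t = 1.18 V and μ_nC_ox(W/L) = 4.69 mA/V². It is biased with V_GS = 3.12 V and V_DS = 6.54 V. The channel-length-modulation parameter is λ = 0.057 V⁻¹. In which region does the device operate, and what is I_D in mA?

V_ov = V_GS − V_t = 3.12 − 1.18 = 1.94 V.
Since V_DS = 6.54 V ≥ V_ov = 1.94 V, the device is in saturation.
I_D = ½ k_n V_ov² (1 + λ V_DS) = 0.5 × 4.69 × 1.94² × (1 + 0.057 × 6.54) = 12.1 mA.

Saturation; I_D = 12.1 mA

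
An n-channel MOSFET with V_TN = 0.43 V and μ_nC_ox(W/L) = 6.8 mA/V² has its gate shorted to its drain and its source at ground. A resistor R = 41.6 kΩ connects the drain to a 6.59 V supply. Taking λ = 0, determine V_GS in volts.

V_GS = 0.635 V

With gate tied to drain, V_GS = V_DS ≥ V_GS − V_TN, so the device is in saturation.
KCL at the drain: ½ k_n (V_GS − V_TN)² = (V_DD − V_GS)/R.
Let x = V_GS − 0.43. Then 141 x² + x − 6.16 = 0, giving x = 0.205 V (positive root), so V_GS = 0.635 V.
I_D = (V_DD − V_GS)/R = (6.59 − 0.635) / 41.6 = 0.143 mA.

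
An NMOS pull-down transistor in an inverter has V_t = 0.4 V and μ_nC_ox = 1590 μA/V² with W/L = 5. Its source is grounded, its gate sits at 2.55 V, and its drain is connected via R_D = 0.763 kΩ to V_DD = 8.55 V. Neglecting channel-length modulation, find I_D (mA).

V_GS = V_G = 2.55 V, so V_ov = 2.55 − 0.4 = 2.15 V.
k_n = μ_nC_ox · (W/L) = 7.95 mA/V².
Assume saturation: I_D = ½ k_n V_ov² = 0.5 × 7.95 × 2.15² = 18.4 mA, giving V_DS = V_DD − I_D R_D = 8.55 − 18.4 × 0.763 = -5.47 V.
But -5.47 V < V_ov = 2.15 V, so the device is actually in triode.
In triode I_D = k_n[V_ov V_DS − ½ V_DS²] and I_D = (V_DD − V_DS)/R_D. Equating: 3.03 V_DS² − 14.04 V_DS + 8.55 = 0, giving V_DS = 0.721 V (the root below V_ov).
I_D = (8.55 − 0.721) / 0.763 = 10.3 mA.

I_D = 10.3 mA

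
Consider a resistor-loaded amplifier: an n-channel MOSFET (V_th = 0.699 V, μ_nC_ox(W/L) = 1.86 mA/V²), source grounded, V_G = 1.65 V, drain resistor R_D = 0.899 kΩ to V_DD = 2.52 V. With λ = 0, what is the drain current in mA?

I_D = 0.841 mA

V_GS = V_G = 1.65 V, so V_ov = 1.65 − 0.699 = 0.951 V.
Assume saturation: I_D = ½ k_n V_ov² = 0.5 × 1.86 × 0.951² = 0.841 mA, giving V_DS = V_DD − I_D R_D = 2.52 − 0.841 × 0.899 = 1.76 V.
V_DS = 1.76 V ≥ V_ov = 0.951 V, confirming saturation.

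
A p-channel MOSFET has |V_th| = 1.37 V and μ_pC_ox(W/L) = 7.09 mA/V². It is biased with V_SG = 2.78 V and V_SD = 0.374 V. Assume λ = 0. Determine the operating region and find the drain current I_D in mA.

V_ov = V_SG − |V_th| = 2.78 − 1.37 = 1.41 V.
Since V_SD = 0.374 V < V_ov = 1.41 V, the device is in the triode region.
I_D = k_p [V_ov · V_SD − ½ V_SD²] = 7.09 × [1.41 × 0.374 − 0.5 × 0.374²] = 3.24 mA.

Triode; I_D = 3.24 mA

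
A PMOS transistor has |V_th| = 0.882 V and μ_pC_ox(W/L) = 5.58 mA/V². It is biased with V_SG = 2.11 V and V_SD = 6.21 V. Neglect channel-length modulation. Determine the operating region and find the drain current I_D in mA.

Saturation; I_D = 4.21 mA

V_ov = V_SG − |V_th| = 2.11 − 0.882 = 1.23 V.
Since V_SD = 6.21 V ≥ V_ov = 1.23 V, the device is in saturation.
I_D = ½ k_p V_ov² = 0.5 × 5.58 × 1.23² = 4.21 mA.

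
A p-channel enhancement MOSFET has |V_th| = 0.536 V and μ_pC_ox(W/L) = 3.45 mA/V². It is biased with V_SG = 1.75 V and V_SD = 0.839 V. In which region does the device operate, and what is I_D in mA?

V_ov = V_SG − |V_th| = 1.75 − 0.536 = 1.21 V.
Since V_SD = 0.839 V < V_ov = 1.21 V, the device is in the triode region.
I_D = k_p [V_ov · V_SD − ½ V_SD²] = 3.45 × [1.21 × 0.839 − 0.5 × 0.839²] = 2.3 mA.

Triode; I_D = 2.30 mA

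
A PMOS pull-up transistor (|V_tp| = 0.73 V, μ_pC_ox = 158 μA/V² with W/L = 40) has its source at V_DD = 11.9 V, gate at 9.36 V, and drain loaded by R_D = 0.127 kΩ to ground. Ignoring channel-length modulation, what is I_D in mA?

I_D = 10.4 mA

V_SG = V_DD − V_G = 11.9 − 9.36 = 2.54 V, so V_ov = 2.54 − 0.73 = 1.81 V.
k_p = μ_pC_ox · (W/L) = 6.32 mA/V².
Assume saturation: I_D = ½ k_p V_ov² = 0.5 × 6.32 × 1.81² = 10.4 mA, giving V_SD = V_DD − I_D R_D = 11.9 − 10.4 × 0.127 = 10.6 V.
V_SD = 10.6 V ≥ V_ov = 1.81 V, confirming saturation.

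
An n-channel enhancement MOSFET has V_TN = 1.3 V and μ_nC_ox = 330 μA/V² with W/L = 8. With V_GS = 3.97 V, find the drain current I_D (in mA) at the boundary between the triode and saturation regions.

At the boundary V_DS = V_ov = V_GS − V_TN = 3.97 − 1.3 = 2.67 V.
k_n = μ_nC_ox · (W/L) = 2.64 mA/V².
I_D = ½ k_n V_ov² = 0.5 × 2.64 × 2.67² = 9.41 mA.

I_D = 9.41 mA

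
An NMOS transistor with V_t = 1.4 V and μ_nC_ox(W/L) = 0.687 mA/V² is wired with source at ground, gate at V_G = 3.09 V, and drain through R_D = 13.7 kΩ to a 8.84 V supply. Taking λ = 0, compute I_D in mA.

V_GS = V_G = 3.09 V, so V_ov = 3.09 − 1.4 = 1.69 V.
Assume saturation: I_D = ½ k_n V_ov² = 0.5 × 0.687 × 1.69² = 0.981 mA, giving V_DS = V_DD − I_D R_D = 8.84 − 0.981 × 13.7 = -4.6 V.
But -4.6 V < V_ov = 1.69 V, so the device is actually in triode.
In triode I_D = k_n[V_ov V_DS − ½ V_DS²] and I_D = (V_DD − V_DS)/R_D. Equating: 4.71 V_DS² − 16.91 V_DS + 8.84 = 0, giving V_DS = 0.635 V (the root below V_ov).
I_D = (8.84 − 0.635) / 13.7 = 0.599 mA.

I_D = 0.599 mA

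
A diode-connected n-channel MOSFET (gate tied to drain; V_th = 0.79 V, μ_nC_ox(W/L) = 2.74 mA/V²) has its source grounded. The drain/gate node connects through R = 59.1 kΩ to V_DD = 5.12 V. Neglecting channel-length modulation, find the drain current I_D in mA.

I_D = 0.0695 mA

With gate tied to drain, V_GS = V_DS ≥ V_GS − V_th, so the device is in saturation.
KCL at the drain: ½ k_n (V_GS − V_th)² = (V_DD − V_GS)/R.
Let x = V_GS − 0.79. Then 81 x² + x − 4.33 = 0, giving x = 0.225 V (positive root), so V_GS = 1.02 V.
I_D = (V_DD − V_GS)/R = (5.12 − 1.02) / 59.1 = 0.0695 mA.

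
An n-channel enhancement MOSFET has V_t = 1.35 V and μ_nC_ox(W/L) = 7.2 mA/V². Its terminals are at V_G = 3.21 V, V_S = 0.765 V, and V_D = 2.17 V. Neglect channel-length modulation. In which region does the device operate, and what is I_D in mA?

Saturation; I_D = 4.32 mA

V_GS = V_G − V_S = 3.21 − 0.765 = 2.44 V; V_DS = V_D − V_S = 2.17 − 0.765 = 1.4 V.
V_ov = V_GS − V_t = 2.44 − 1.35 = 1.09 V.
Since V_DS = 1.4 V ≥ V_ov = 1.09 V, the device is in saturation.
I_D = ½ k_n V_ov² = 0.5 × 7.2 × 1.09² = 4.32 mA.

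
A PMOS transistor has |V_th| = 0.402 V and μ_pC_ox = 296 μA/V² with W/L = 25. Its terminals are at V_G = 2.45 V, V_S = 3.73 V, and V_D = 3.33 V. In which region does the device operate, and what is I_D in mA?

V_SG = V_S − V_G = 3.73 − 2.45 = 1.28 V; V_SD = V_S − V_D = 3.73 − 3.33 = 0.4 V.
k_p = μ_pC_ox · (W/L) = 7.4 mA/V².
V_ov = V_SG − |V_th| = 1.28 − 0.402 = 0.878 V.
Since V_SD = 0.4 V < V_ov = 0.878 V, the device is in the triode region.
I_D = k_p [V_ov · V_SD − ½ V_SD²] = 7.4 × [0.878 × 0.4 − 0.5 × 0.4²] = 2.01 mA.

Triode; I_D = 2.01 mA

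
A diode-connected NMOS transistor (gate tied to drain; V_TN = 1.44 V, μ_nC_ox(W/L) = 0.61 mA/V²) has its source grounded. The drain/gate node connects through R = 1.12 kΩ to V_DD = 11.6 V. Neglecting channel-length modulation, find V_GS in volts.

V_GS = 5.62 V

With gate tied to drain, V_GS = V_DS ≥ V_GS − V_TN, so the device is in saturation.
KCL at the drain: ½ k_n (V_GS − V_TN)² = (V_DD − V_GS)/R.
Let x = V_GS − 1.44. Then 0.342 x² + x − 10.16 = 0, giving x = 4.18 V (positive root), so V_GS = 5.62 V.
I_D = (V_DD − V_GS)/R = (11.6 − 5.62) / 1.12 = 5.34 mA.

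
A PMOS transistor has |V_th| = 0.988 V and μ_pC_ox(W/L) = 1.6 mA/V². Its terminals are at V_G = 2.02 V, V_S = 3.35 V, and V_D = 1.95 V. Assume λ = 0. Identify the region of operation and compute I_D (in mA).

Saturation; I_D = 0.0936 mA

V_SG = V_S − V_G = 3.35 − 2.02 = 1.33 V; V_SD = V_S − V_D = 3.35 − 1.95 = 1.4 V.
V_ov = V_SG − |V_th| = 1.33 − 0.988 = 0.342 V.
Since V_SD = 1.4 V ≥ V_ov = 0.342 V, the device is in saturation.
I_D = ½ k_p V_ov² = 0.5 × 1.6 × 0.342² = 0.0936 mA.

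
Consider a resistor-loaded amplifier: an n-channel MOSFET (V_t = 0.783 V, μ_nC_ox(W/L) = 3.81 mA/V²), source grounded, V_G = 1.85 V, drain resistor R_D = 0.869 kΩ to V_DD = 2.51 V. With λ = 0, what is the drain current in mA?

V_GS = V_G = 1.85 V, so V_ov = 1.85 − 0.783 = 1.07 V.
Assume saturation: I_D = ½ k_n V_ov² = 0.5 × 3.81 × 1.07² = 2.17 mA, giving V_DS = V_DD − I_D R_D = 2.51 − 2.17 × 0.869 = 0.625 V.
But 0.625 V < V_ov = 1.07 V, so the device is actually in triode.
In triode I_D = k_n[V_ov V_DS − ½ V_DS²] and I_D = (V_DD − V_DS)/R_D. Equating: 1.66 V_DS² − 4.533 V_DS + 2.51 = 0, giving V_DS = 0.771 V (the root below V_ov).
I_D = (2.51 − 0.771) / 0.869 = 2 mA.

I_D = 2.00 mA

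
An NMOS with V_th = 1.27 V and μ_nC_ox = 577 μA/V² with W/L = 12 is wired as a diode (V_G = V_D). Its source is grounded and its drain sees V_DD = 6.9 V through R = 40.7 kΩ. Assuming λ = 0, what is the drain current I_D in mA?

With gate tied to drain, V_GS = V_DS ≥ V_GS − V_th, so the device is in saturation.
k_n = μ_nC_ox · (W/L) = 6.924 mA/V².
KCL at the drain: ½ k_n (V_GS − V_th)² = (V_DD − V_GS)/R.
Let x = V_GS − 1.27. Then 141 x² + x − 5.63 = 0, giving x = 0.196 V (positive root), so V_GS = 1.47 V.
I_D = (V_DD − V_GS)/R = (6.9 − 1.47) / 40.7 = 0.134 mA.

I_D = 0.134 mA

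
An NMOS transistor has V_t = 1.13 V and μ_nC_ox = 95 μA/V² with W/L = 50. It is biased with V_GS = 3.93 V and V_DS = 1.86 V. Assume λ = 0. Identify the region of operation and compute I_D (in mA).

Triode; I_D = 16.5 mA

k_n = μ_nC_ox · (W/L) = 4.75 mA/V².
V_ov = V_GS − V_t = 3.93 − 1.13 = 2.8 V.
Since V_DS = 1.86 V < V_ov = 2.8 V, the device is in the triode region.
I_D = k_n [V_ov · V_DS − ½ V_DS²] = 4.75 × [2.8 × 1.86 − 0.5 × 1.86²] = 16.5 mA.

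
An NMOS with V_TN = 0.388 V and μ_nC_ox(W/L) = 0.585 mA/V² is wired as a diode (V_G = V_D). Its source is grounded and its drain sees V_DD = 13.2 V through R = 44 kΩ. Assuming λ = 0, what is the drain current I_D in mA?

With gate tied to drain, V_GS = V_DS ≥ V_GS − V_TN, so the device is in saturation.
KCL at the drain: ½ k_n (V_GS − V_TN)² = (V_DD − V_GS)/R.
Let x = V_GS − 0.388. Then 12.9 x² + x − 12.81 = 0, giving x = 0.96 V (positive root), so V_GS = 1.35 V.
I_D = (V_DD − V_GS)/R = (13.2 − 1.35) / 44 = 0.269 mA.

I_D = 0.269 mA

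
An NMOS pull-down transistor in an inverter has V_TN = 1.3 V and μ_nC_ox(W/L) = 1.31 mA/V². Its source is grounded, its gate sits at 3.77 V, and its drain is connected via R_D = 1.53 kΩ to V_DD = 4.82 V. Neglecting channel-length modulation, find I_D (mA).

V_GS = V_G = 3.77 V, so V_ov = 3.77 − 1.3 = 2.47 V.
Assume saturation: I_D = ½ k_n V_ov² = 0.5 × 1.31 × 2.47² = 4 mA, giving V_DS = V_DD − I_D R_D = 4.82 − 4 × 1.53 = -1.29 V.
But -1.29 V < V_ov = 2.47 V, so the device is actually in triode.
In triode I_D = k_n[V_ov V_DS − ½ V_DS²] and I_D = (V_DD − V_DS)/R_D. Equating: 1 V_DS² − 5.951 V_DS + 4.82 = 0, giving V_DS = 0.968 V (the root below V_ov).
I_D = (4.82 − 0.968) / 1.53 = 2.52 mA.

I_D = 2.52 mA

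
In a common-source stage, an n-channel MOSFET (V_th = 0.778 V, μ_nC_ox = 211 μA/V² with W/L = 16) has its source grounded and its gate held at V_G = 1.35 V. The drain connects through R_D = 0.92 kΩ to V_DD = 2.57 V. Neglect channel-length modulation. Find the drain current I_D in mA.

V_GS = V_G = 1.35 V, so V_ov = 1.35 − 0.778 = 0.572 V.
k_n = μ_nC_ox · (W/L) = 3.376 mA/V².
Assume saturation: I_D = ½ k_n V_ov² = 0.5 × 3.376 × 0.572² = 0.552 mA, giving V_DS = V_DD − I_D R_D = 2.57 − 0.552 × 0.92 = 2.06 V.
V_DS = 2.06 V ≥ V_ov = 0.572 V, confirming saturation.

I_D = 0.552 mA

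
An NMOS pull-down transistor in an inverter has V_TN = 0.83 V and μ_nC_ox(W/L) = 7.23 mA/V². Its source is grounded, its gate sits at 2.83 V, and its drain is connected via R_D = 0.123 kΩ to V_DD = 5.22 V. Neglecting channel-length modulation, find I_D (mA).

V_GS = V_G = 2.83 V, so V_ov = 2.83 − 0.83 = 2 V.
Assume saturation: I_D = ½ k_n V_ov² = 0.5 × 7.23 × 2² = 14.5 mA, giving V_DS = V_DD − I_D R_D = 5.22 − 14.5 × 0.123 = 3.44 V.
V_DS = 3.44 V ≥ V_ov = 2 V, confirming saturation.

I_D = 14.5 mA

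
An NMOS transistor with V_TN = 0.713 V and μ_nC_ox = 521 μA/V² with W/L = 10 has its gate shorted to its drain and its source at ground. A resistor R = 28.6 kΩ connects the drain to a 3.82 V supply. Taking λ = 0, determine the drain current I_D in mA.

With gate tied to drain, V_GS = V_DS ≥ V_GS − V_TN, so the device is in saturation.
k_n = μ_nC_ox · (W/L) = 5.21 mA/V².
KCL at the drain: ½ k_n (V_GS − V_TN)² = (V_DD − V_GS)/R.
Let x = V_GS − 0.713. Then 74.5 x² + x − 3.107 = 0, giving x = 0.198 V (positive root), so V_GS = 0.911 V.
I_D = (V_DD − V_GS)/R = (3.82 − 0.911) / 28.6 = 0.102 mA.

I_D = 0.102 mA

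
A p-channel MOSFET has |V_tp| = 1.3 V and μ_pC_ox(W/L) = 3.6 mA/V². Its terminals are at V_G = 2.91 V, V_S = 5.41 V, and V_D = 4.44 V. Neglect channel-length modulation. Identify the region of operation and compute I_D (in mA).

V_SG = V_S − V_G = 5.41 − 2.91 = 2.5 V; V_SD = V_S − V_D = 5.41 − 4.44 = 0.97 V.
V_ov = V_SG − |V_tp| = 2.5 − 1.3 = 1.2 V.
Since V_SD = 0.97 V < V_ov = 1.2 V, the device is in the triode region.
I_D = k_p [V_ov · V_SD − ½ V_SD²] = 3.6 × [1.2 × 0.97 − 0.5 × 0.97²] = 2.5 mA.

Triode; I_D = 2.50 mA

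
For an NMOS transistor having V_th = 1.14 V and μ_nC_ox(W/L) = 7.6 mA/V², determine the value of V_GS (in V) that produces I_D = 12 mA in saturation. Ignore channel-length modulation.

In saturation I_D = ½ k_n (V_GS − V_th)², so V_GS − V_th = √(2 I_D / k_n) = √(2 × 12 / 7.6) = 1.78 V.
V_GS = 1.14 + 1.78 = 2.92 V.

V_GS = 2.92 V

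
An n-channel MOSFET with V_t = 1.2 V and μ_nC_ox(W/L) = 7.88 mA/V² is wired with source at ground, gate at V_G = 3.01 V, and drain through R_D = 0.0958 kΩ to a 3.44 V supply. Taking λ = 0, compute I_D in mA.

I_D = 12.9 mA

V_GS = V_G = 3.01 V, so V_ov = 3.01 − 1.2 = 1.81 V.
Assume saturation: I_D = ½ k_n V_ov² = 0.5 × 7.88 × 1.81² = 12.9 mA, giving V_DS = V_DD − I_D R_D = 3.44 − 12.9 × 0.0958 = 2.2 V.
V_DS = 2.2 V ≥ V_ov = 1.81 V, confirming saturation.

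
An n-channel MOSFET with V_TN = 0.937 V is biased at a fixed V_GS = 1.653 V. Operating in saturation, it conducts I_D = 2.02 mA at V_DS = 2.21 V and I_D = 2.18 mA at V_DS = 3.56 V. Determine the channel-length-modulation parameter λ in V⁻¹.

λ = 0.0674 V⁻¹

With V_GS fixed, I_D ∝ (1 + λ V_DS) in saturation, so I_D2/I_D1 = (1 + λ V_DS2)/(1 + λ V_DS1).
2.18/2.02 = 1.079 = (1 + 3.56 λ)/(1 + 2.21 λ).
Solving: λ (I_D1 V_DS2 − I_D2 V_DS1) = I_D2 − I_D1, so λ = (2.18 − 2.02) / (2.02 × 3.56 − 2.18 × 2.21) = 0.16 / 2.37 = 0.0674 V⁻¹.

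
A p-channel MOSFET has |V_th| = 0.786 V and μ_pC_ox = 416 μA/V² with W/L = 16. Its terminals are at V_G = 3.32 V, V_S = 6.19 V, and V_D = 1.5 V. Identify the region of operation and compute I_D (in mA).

V_SG = V_S − V_G = 6.19 − 3.32 = 2.87 V; V_SD = V_S − V_D = 6.19 − 1.5 = 4.69 V.
k_p = μ_pC_ox · (W/L) = 6.656 mA/V².
V_ov = V_SG − |V_th| = 2.87 − 0.786 = 2.08 V.
Since V_SD = 4.69 V ≥ V_ov = 2.08 V, the device is in saturation.
I_D = ½ k_p V_ov² = 0.5 × 6.656 × 2.08² = 14.5 mA.

Saturation; I_D = 14.5 mA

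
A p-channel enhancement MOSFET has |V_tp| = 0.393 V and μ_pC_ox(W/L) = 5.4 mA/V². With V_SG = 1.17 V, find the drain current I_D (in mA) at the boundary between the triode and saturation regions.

I_D = 1.63 mA

At the boundary V_SD = V_ov = V_SG − |V_tp| = 1.17 − 0.393 = 0.777 V.
I_D = ½ k_p V_ov² = 0.5 × 5.4 × 0.777² = 1.63 mA.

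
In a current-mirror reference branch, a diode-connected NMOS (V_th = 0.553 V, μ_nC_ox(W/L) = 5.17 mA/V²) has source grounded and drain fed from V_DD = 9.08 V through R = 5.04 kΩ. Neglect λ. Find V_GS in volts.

With gate tied to drain, V_GS = V_DS ≥ V_GS − V_th, so the device is in saturation.
KCL at the drain: ½ k_n (V_GS − V_th)² = (V_DD − V_GS)/R.
Let x = V_GS − 0.553. Then 13 x² + x − 8.527 = 0, giving x = 0.772 V (positive root), so V_GS = 1.32 V.
I_D = (V_DD − V_GS)/R = (9.08 − 1.32) / 5.04 = 1.54 mA.

V_GS = 1.32 V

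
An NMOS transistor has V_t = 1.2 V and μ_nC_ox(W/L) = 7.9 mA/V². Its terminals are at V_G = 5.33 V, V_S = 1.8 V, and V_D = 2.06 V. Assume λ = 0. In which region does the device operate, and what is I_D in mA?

V_GS = V_G − V_S = 5.33 − 1.8 = 3.53 V; V_DS = V_D − V_S = 2.06 − 1.8 = 0.26 V.
V_ov = V_GS − V_t = 3.53 − 1.2 = 2.33 V.
Since V_DS = 0.26 V < V_ov = 2.33 V, the device is in the triode region.
I_D = k_n [V_ov · V_DS − ½ V_DS²] = 7.9 × [2.33 × 0.26 − 0.5 × 0.26²] = 4.52 mA.

Triode; I_D = 4.52 mA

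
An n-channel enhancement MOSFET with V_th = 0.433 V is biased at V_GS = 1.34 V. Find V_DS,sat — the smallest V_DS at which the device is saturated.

The boundary between triode and saturation is V_DS = V_GS − V_th = V_ov.
V_ov = 1.34 − 0.433 = 0.907 V.

V_DS,sat = 0.907 V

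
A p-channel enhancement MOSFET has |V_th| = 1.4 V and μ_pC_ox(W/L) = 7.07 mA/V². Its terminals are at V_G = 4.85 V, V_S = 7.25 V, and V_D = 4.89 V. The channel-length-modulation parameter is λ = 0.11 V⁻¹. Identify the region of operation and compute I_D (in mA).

V_SG = V_S − V_G = 7.25 − 4.85 = 2.4 V; V_SD = V_S − V_D = 7.25 − 4.89 = 2.36 V.
V_ov = V_SG − |V_th| = 2.4 − 1.4 = 1 V.
Since V_SD = 2.36 V ≥ V_ov = 1 V, the device is in saturation.
I_D = ½ k_p V_ov² (1 + λ V_SD) = 0.5 × 7.07 × 1² × (1 + 0.11 × 2.36) = 4.45 mA.

Saturation; I_D = 4.45 mA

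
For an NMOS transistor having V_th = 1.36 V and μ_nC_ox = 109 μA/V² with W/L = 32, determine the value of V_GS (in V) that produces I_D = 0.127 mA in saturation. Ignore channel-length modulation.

k_n = μ_nC_ox · (W/L) = 3.488 mA/V².
In saturation I_D = ½ k_n (V_GS − V_th)², so V_GS − V_th = √(2 I_D / k_n) = √(2 × 0.127 / 3.488) = 0.27 V.
V_GS = 1.36 + 0.27 = 1.63 V.

V_GS = 1.63 V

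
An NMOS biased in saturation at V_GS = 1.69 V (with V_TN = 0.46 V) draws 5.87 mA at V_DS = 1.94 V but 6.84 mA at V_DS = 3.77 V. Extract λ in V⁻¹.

λ = 0.109 V⁻¹

With V_GS fixed, I_D ∝ (1 + λ V_DS) in saturation, so I_D2/I_D1 = (1 + λ V_DS2)/(1 + λ V_DS1).
6.84/5.87 = 1.165 = (1 + 3.77 λ)/(1 + 1.94 λ).
Solving: λ (I_D1 V_DS2 − I_D2 V_DS1) = I_D2 − I_D1, so λ = (6.84 − 5.87) / (5.87 × 3.77 − 6.84 × 1.94) = 0.97 / 8.86 = 0.109 V⁻¹.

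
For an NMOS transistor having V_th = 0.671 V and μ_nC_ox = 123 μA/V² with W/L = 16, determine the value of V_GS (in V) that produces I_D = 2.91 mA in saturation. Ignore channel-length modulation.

k_n = μ_nC_ox · (W/L) = 1.968 mA/V².
In saturation I_D = ½ k_n (V_GS − V_th)², so V_GS − V_th = √(2 I_D / k_n) = √(2 × 2.91 / 1.968) = 1.72 V.
V_GS = 0.671 + 1.72 = 2.39 V.

V_GS = 2.39 V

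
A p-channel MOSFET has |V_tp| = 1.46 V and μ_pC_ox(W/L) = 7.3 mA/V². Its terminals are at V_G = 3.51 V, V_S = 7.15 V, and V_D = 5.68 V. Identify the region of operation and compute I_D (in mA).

V_SG = V_S − V_G = 7.15 − 3.51 = 3.64 V; V_SD = V_S − V_D = 7.15 − 5.68 = 1.47 V.
V_ov = V_SG − |V_tp| = 3.64 − 1.46 = 2.18 V.
Since V_SD = 1.47 V < V_ov = 2.18 V, the device is in the triode region.
I_D = k_p [V_ov · V_SD − ½ V_SD²] = 7.3 × [2.18 × 1.47 − 0.5 × 1.47²] = 15.5 mA.

Triode; I_D = 15.5 mA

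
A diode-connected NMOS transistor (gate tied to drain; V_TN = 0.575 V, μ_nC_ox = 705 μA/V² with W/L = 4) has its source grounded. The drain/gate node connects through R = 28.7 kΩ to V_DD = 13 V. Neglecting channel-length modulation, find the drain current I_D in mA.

I_D = 0.414 mA

With gate tied to drain, V_GS = V_DS ≥ V_GS − V_TN, so the device is in saturation.
k_n = μ_nC_ox · (W/L) = 2.82 mA/V².
KCL at the drain: ½ k_n (V_GS − V_TN)² = (V_DD − V_GS)/R.
Let x = V_GS − 0.575. Then 40.5 x² + x − 12.43 = 0, giving x = 0.542 V (positive root), so V_GS = 1.12 V.
I_D = (V_DD − V_GS)/R = (13 − 1.12) / 28.7 = 0.414 mA.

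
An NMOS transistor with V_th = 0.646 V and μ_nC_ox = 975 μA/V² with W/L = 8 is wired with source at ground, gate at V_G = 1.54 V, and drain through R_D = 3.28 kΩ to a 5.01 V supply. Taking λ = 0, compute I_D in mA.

V_GS = V_G = 1.54 V, so V_ov = 1.54 − 0.646 = 0.894 V.
k_n = μ_nC_ox · (W/L) = 7.8 mA/V².
Assume saturation: I_D = ½ k_n V_ov² = 0.5 × 7.8 × 0.894² = 3.12 mA, giving V_DS = V_DD − I_D R_D = 5.01 − 3.12 × 3.28 = -5.21 V.
But -5.21 V < V_ov = 0.894 V, so the device is actually in triode.
In triode I_D = k_n[V_ov V_DS − ½ V_DS²] and I_D = (V_DD − V_DS)/R_D. Equating: 12.8 V_DS² − 23.87 V_DS + 5.01 = 0, giving V_DS = 0.241 V (the root below V_ov).
I_D = (5.01 − 0.241) / 3.28 = 1.45 mA.

I_D = 1.45 mA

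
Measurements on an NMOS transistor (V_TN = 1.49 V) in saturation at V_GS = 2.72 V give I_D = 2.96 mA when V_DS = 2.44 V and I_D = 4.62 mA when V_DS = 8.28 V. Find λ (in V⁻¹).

λ = 0.125 V⁻¹

With V_GS fixed, I_D ∝ (1 + λ V_DS) in saturation, so I_D2/I_D1 = (1 + λ V_DS2)/(1 + λ V_DS1).
4.62/2.96 = 1.561 = (1 + 8.28 λ)/(1 + 2.44 λ).
Solving: λ (I_D1 V_DS2 − I_D2 V_DS1) = I_D2 − I_D1, so λ = (4.62 − 2.96) / (2.96 × 8.28 − 4.62 × 2.44) = 1.66 / 13.2 = 0.125 V⁻¹.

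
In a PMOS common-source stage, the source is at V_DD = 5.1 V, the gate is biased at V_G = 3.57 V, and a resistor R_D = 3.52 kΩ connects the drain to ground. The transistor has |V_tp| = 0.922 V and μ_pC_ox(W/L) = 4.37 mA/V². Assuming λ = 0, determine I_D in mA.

I_D = 0.808 mA

V_SG = V_DD − V_G = 5.1 − 3.57 = 1.53 V, so V_ov = 1.53 − 0.922 = 0.608 V.
Assume saturation: I_D = ½ k_p V_ov² = 0.5 × 4.37 × 0.608² = 0.808 mA, giving V_SD = V_DD − I_D R_D = 5.1 − 0.808 × 3.52 = 2.26 V.
V_SD = 2.26 V ≥ V_ov = 0.608 V, confirming saturation.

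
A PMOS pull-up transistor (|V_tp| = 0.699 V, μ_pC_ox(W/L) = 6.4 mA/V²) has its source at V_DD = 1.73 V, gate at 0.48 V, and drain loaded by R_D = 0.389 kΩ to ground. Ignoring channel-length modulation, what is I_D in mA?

I_D = 0.972 mA

V_SG = V_DD − V_G = 1.73 − 0.48 = 1.25 V, so V_ov = 1.25 − 0.699 = 0.551 V.
Assume saturation: I_D = ½ k_p V_ov² = 0.5 × 6.4 × 0.551² = 0.972 mA, giving V_SD = V_DD − I_D R_D = 1.73 − 0.972 × 0.389 = 1.35 V.
V_SD = 1.35 V ≥ V_ov = 0.551 V, confirming saturation.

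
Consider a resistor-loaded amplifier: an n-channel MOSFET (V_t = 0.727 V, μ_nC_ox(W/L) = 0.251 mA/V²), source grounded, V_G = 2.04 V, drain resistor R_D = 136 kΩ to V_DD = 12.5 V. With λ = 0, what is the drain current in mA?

I_D = 0.0896 mA

V_GS = V_G = 2.04 V, so V_ov = 2.04 − 0.727 = 1.31 V.
Assume saturation: I_D = ½ k_n V_ov² = 0.5 × 0.251 × 1.31² = 0.216 mA, giving V_DS = V_DD − I_D R_D = 12.5 − 0.216 × 136 = -16.9 V.
But -16.9 V < V_ov = 1.31 V, so the device is actually in triode.
In triode I_D = k_n[V_ov V_DS − ½ V_DS²] and I_D = (V_DD − V_DS)/R_D. Equating: 17.1 V_DS² − 45.82 V_DS + 12.5 = 0, giving V_DS = 0.308 V (the root below V_ov).
I_D = (12.5 − 0.308) / 136 = 0.0896 mA.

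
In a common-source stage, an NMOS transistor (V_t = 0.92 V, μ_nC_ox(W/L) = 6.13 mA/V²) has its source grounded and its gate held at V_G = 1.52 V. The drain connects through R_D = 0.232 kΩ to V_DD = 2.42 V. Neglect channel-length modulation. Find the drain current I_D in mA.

V_GS = V_G = 1.52 V, so V_ov = 1.52 − 0.92 = 0.6 V.
Assume saturation: I_D = ½ k_n V_ov² = 0.5 × 6.13 × 0.6² = 1.1 mA, giving V_DS = V_DD − I_D R_D = 2.42 − 1.1 × 0.232 = 2.16 V.
V_DS = 2.16 V ≥ V_ov = 0.6 V, confirming saturation.

I_D = 1.10 mA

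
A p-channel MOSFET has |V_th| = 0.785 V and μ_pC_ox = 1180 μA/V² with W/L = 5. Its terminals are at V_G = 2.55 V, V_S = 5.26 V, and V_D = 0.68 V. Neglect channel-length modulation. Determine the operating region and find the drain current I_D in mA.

V_SG = V_S − V_G = 5.26 − 2.55 = 2.71 V; V_SD = V_S − V_D = 5.26 − 0.68 = 4.58 V.
k_p = μ_pC_ox · (W/L) = 5.9 mA/V².
V_ov = V_SG − |V_th| = 2.71 − 0.785 = 1.92 V.
Since V_SD = 4.58 V ≥ V_ov = 1.92 V, the device is in saturation.
I_D = ½ k_p V_ov² = 0.5 × 5.9 × 1.92² = 10.9 mA.

Saturation; I_D = 10.9 mA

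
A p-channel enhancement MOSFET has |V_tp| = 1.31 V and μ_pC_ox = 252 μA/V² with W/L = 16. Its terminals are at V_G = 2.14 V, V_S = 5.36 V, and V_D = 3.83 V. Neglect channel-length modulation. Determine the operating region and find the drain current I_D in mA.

Triode; I_D = 7.06 mA

V_SG = V_S − V_G = 5.36 − 2.14 = 3.22 V; V_SD = V_S − V_D = 5.36 − 3.83 = 1.53 V.
k_p = μ_pC_ox · (W/L) = 4.032 mA/V².
V_ov = V_SG − |V_tp| = 3.22 − 1.31 = 1.91 V.
Since V_SD = 1.53 V < V_ov = 1.91 V, the device is in the triode region.
I_D = k_p [V_ov · V_SD − ½ V_SD²] = 4.032 × [1.91 × 1.53 − 0.5 × 1.53²] = 7.06 mA.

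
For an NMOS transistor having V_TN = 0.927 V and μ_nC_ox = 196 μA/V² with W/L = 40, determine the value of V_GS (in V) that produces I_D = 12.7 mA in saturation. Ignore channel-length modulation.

k_n = μ_nC_ox · (W/L) = 7.84 mA/V².
In saturation I_D = ½ k_n (V_GS − V_TN)², so V_GS − V_TN = √(2 I_D / k_n) = √(2 × 12.7 / 7.84) = 1.8 V.
V_GS = 0.927 + 1.8 = 2.73 V.

V_GS = 2.73 V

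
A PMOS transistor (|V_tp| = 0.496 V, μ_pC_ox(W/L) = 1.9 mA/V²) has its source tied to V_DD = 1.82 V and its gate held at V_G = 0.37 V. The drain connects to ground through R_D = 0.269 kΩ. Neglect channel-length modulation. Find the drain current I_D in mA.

V_SG = V_DD − V_G = 1.82 − 0.37 = 1.45 V, so V_ov = 1.45 − 0.496 = 0.954 V.
Assume saturation: I_D = ½ k_p V_ov² = 0.5 × 1.9 × 0.954² = 0.865 mA, giving V_SD = V_DD − I_D R_D = 1.82 − 0.865 × 0.269 = 1.59 V.
V_SD = 1.59 V ≥ V_ov = 0.954 V, confirming saturation.

I_D = 0.865 mA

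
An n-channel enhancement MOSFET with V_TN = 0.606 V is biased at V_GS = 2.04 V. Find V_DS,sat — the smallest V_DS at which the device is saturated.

The boundary between triode and saturation is V_DS = V_GS − V_TN = V_ov.
V_ov = 2.04 − 0.606 = 1.43 V.

V_DS,sat = 1.43 V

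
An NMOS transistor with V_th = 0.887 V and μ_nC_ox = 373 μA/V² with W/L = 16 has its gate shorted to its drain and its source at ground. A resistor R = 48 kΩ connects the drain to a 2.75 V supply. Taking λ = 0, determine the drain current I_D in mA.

I_D = 0.0365 mA

With gate tied to drain, V_GS = V_DS ≥ V_GS − V_th, so the device is in saturation.
k_n = μ_nC_ox · (W/L) = 5.968 mA/V².
KCL at the drain: ½ k_n (V_GS − V_th)² = (V_DD − V_GS)/R.
Let x = V_GS − 0.887. Then 143 x² + x − 1.863 = 0, giving x = 0.111 V (positive root), so V_GS = 0.998 V.
I_D = (V_DD − V_GS)/R = (2.75 − 0.998) / 48 = 0.0365 mA.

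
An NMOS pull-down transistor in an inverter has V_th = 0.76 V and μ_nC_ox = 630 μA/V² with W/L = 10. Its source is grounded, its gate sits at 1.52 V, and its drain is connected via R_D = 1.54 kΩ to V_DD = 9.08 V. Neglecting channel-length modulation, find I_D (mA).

V_GS = V_G = 1.52 V, so V_ov = 1.52 − 0.76 = 0.76 V.
k_n = μ_nC_ox · (W/L) = 6.3 mA/V².
Assume saturation: I_D = ½ k_n V_ov² = 0.5 × 6.3 × 0.76² = 1.82 mA, giving V_DS = V_DD − I_D R_D = 9.08 − 1.82 × 1.54 = 6.28 V.
V_DS = 6.28 V ≥ V_ov = 0.76 V, confirming saturation.

I_D = 1.82 mA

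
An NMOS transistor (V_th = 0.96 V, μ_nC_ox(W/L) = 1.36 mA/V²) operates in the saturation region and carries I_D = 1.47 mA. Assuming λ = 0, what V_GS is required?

In saturation I_D = ½ k_n (V_GS − V_th)², so V_GS − V_th = √(2 I_D / k_n) = √(2 × 1.47 / 1.36) = 1.47 V.
V_GS = 0.96 + 1.47 = 2.43 V.

V_GS = 2.43 V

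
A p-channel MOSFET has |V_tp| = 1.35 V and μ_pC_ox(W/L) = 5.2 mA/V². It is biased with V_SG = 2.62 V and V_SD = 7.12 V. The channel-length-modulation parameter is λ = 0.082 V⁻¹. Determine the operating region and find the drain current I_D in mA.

Saturation; I_D = 6.64 mA

V_ov = V_SG − |V_tp| = 2.62 − 1.35 = 1.27 V.
Since V_SD = 7.12 V ≥ V_ov = 1.27 V, the device is in saturation.
I_D = ½ k_p V_ov² (1 + λ V_SD) = 0.5 × 5.2 × 1.27² × (1 + 0.082 × 7.12) = 6.64 mA.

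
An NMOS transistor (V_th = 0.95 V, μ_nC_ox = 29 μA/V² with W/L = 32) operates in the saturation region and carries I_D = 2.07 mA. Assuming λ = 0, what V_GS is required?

k_n = μ_nC_ox · (W/L) = 0.928 mA/V².
In saturation I_D = ½ k_n (V_GS − V_th)², so V_GS − V_th = √(2 I_D / k_n) = √(2 × 2.07 / 0.928) = 2.11 V.
V_GS = 0.95 + 2.11 = 3.06 V.

V_GS = 3.06 V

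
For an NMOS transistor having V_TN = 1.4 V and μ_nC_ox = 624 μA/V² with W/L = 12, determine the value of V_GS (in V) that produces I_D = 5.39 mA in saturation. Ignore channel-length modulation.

V_GS = 2.60 V

k_n = μ_nC_ox · (W/L) = 7.488 mA/V².
In saturation I_D = ½ k_n (V_GS − V_TN)², so V_GS − V_TN = √(2 I_D / k_n) = √(2 × 5.39 / 7.488) = 1.2 V.
V_GS = 1.4 + 1.2 = 2.6 V.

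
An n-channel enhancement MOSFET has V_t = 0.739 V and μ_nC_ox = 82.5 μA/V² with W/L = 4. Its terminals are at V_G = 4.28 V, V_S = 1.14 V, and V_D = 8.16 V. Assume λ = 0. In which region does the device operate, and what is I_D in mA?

V_GS = V_G − V_S = 4.28 − 1.14 = 3.14 V; V_DS = V_D − V_S = 8.16 − 1.14 = 7.02 V.
k_n = μ_nC_ox · (W/L) = 0.33 mA/V².
V_ov = V_GS − V_t = 3.14 − 0.739 = 2.4 V.
Since V_DS = 7.02 V ≥ V_ov = 2.4 V, the device is in saturation.
I_D = ½ k_n V_ov² = 0.5 × 0.33 × 2.4² = 0.951 mA.

Saturation; I_D = 0.951 mA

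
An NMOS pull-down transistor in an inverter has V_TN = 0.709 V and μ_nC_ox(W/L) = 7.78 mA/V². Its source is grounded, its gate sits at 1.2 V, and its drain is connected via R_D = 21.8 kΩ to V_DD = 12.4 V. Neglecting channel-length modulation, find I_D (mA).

I_D = 0.561 mA

V_GS = V_G = 1.2 V, so V_ov = 1.2 − 0.709 = 0.491 V.
Assume saturation: I_D = ½ k_n V_ov² = 0.5 × 7.78 × 0.491² = 0.938 mA, giving V_DS = V_DD − I_D R_D = 12.4 − 0.938 × 21.8 = -8.04 V.
But -8.04 V < V_ov = 0.491 V, so the device is actually in triode.
In triode I_D = k_n[V_ov V_DS − ½ V_DS²] and I_D = (V_DD − V_DS)/R_D. Equating: 84.8 V_DS² − 84.28 V_DS + 12.4 = 0, giving V_DS = 0.18 V (the root below V_ov).
I_D = (12.4 − 0.18) / 21.8 = 0.561 mA.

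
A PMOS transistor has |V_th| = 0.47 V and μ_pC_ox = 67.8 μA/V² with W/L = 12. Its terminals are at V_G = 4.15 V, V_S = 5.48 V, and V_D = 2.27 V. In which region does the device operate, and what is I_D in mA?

V_SG = V_S − V_G = 5.48 − 4.15 = 1.33 V; V_SD = V_S − V_D = 5.48 − 2.27 = 3.21 V.
k_p = μ_pC_ox · (W/L) = 0.8136 mA/V².
V_ov = V_SG − |V_th| = 1.33 − 0.47 = 0.86 V.
Since V_SD = 3.21 V ≥ V_ov = 0.86 V, the device is in saturation.
I_D = ½ k_p V_ov² = 0.5 × 0.8136 × 0.86² = 0.301 mA.

Saturation; I_D = 0.301 mA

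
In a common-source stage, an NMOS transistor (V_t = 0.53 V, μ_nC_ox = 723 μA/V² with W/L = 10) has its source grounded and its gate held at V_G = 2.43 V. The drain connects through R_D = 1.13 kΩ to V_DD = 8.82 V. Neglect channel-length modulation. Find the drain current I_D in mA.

I_D = 7.25 mA

V_GS = V_G = 2.43 V, so V_ov = 2.43 − 0.53 = 1.9 V.
k_n = μ_nC_ox · (W/L) = 7.23 mA/V².
Assume saturation: I_D = ½ k_n V_ov² = 0.5 × 7.23 × 1.9² = 13.1 mA, giving V_DS = V_DD − I_D R_D = 8.82 − 13.1 × 1.13 = -5.93 V.
But -5.93 V < V_ov = 1.9 V, so the device is actually in triode.
In triode I_D = k_n[V_ov V_DS − ½ V_DS²] and I_D = (V_DD − V_DS)/R_D. Equating: 4.08 V_DS² − 16.52 V_DS + 8.82 = 0, giving V_DS = 0.633 V (the root below V_ov).
I_D = (8.82 − 0.633) / 1.13 = 7.25 mA.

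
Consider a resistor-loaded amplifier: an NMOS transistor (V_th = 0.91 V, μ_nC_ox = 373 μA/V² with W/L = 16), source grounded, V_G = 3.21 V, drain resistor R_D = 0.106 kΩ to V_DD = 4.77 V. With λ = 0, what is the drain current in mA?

I_D = 15.8 mA

V_GS = V_G = 3.21 V, so V_ov = 3.21 − 0.91 = 2.3 V.
k_n = μ_nC_ox · (W/L) = 5.968 mA/V².
Assume saturation: I_D = ½ k_n V_ov² = 0.5 × 5.968 × 2.3² = 15.8 mA, giving V_DS = V_DD − I_D R_D = 4.77 − 15.8 × 0.106 = 3.1 V.
V_DS = 3.1 V ≥ V_ov = 2.3 V, confirming saturation.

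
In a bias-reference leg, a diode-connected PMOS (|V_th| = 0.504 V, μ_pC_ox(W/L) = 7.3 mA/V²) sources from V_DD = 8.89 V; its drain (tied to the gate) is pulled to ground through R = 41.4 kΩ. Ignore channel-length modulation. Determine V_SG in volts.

With gate tied to drain, V_SG = V_SD ≥ V_SG − |V_th|, so the device is in saturation.
KCL at the drain: ½ k_p (V_SG − |V_th|)² = (V_DD − V_SG)/R.
Let x = V_SG − 0.504. Then 151 x² + x − 8.386 = 0, giving x = 0.232 V (positive root), so V_SG = 0.736 V.
I_D = (V_DD − V_SG)/R = (8.89 − 0.736) / 41.4 = 0.197 mA.

V_SG = 0.736 V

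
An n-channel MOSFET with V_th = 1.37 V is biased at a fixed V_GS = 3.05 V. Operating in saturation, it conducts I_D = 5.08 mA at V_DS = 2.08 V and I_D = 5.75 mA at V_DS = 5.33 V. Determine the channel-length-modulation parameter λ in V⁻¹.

With V_GS fixed, I_D ∝ (1 + λ V_DS) in saturation, so I_D2/I_D1 = (1 + λ V_DS2)/(1 + λ V_DS1).
5.75/5.08 = 1.132 = (1 + 5.33 λ)/(1 + 2.08 λ).
Solving: λ (I_D1 V_DS2 − I_D2 V_DS1) = I_D2 − I_D1, so λ = (5.75 − 5.08) / (5.08 × 5.33 − 5.75 × 2.08) = 0.67 / 15.1 = 0.0443 V⁻¹.

λ = 0.0443 V⁻¹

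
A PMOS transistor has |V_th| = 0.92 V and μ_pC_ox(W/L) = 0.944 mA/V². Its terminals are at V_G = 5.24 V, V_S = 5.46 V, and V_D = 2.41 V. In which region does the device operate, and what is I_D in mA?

Cutoff; I_D = 0 mA

V_SG = V_S − V_G = 5.46 − 5.24 = 0.22 V; V_SD = V_S − V_D = 5.46 − 2.41 = 3.05 V.
V_SG = 0.22 V < |V_th| = 0.92 V, so the transistor is in cutoff.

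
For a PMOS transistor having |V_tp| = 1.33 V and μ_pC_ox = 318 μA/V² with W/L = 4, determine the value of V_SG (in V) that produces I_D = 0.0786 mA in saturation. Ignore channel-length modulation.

k_p = μ_pC_ox · (W/L) = 1.272 mA/V².
In saturation I_D = ½ k_p (V_SG − |V_tp|)², so V_SG − |V_tp| = √(2 I_D / k_p) = √(2 × 0.0786 / 1.272) = 0.352 V.
V_SG = 1.33 + 0.352 = 1.68 V.

V_SG = 1.68 V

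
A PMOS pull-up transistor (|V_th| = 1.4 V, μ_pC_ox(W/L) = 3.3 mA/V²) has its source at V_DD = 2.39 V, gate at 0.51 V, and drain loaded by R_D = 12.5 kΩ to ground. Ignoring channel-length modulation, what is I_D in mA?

V_SG = V_DD − V_G = 2.39 − 0.51 = 1.88 V, so V_ov = 1.88 − 1.4 = 0.48 V.
Assume saturation: I_D = ½ k_p V_ov² = 0.5 × 3.3 × 0.48² = 0.38 mA, giving V_SD = V_DD − I_D R_D = 2.39 − 0.38 × 12.5 = -2.36 V.
But -2.36 V < V_ov = 0.48 V, so the device is actually in triode.
In triode I_D = k_p[V_ov V_SD − ½ V_SD²] and I_D = (V_DD − V_SD)/R_D. Equating: 20.6 V_SD² − 20.8 V_SD + 2.39 = 0, giving V_SD = 0.132 V (the root below V_ov).
I_D = (2.39 − 0.132) / 12.5 = 0.181 mA.

I_D = 0.181 mA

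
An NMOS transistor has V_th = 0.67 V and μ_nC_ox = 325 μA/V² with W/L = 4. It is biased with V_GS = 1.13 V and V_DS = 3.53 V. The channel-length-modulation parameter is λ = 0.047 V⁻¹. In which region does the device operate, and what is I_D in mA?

k_n = μ_nC_ox · (W/L) = 1.3 mA/V².
V_ov = V_GS − V_th = 1.13 − 0.67 = 0.46 V.
Since V_DS = 3.53 V ≥ V_ov = 0.46 V, the device is in saturation.
I_D = ½ k_n V_ov² (1 + λ V_DS) = 0.5 × 1.3 × 0.46² × (1 + 0.047 × 3.53) = 0.16 mA.

Saturation; I_D = 0.160 mA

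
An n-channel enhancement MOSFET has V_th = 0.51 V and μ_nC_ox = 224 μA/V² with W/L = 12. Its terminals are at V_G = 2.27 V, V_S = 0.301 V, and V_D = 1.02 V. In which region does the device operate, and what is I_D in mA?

V_GS = V_G − V_S = 2.27 − 0.301 = 1.97 V; V_DS = V_D − V_S = 1.02 − 0.301 = 0.719 V.
k_n = μ_nC_ox · (W/L) = 2.688 mA/V².
V_ov = V_GS − V_th = 1.97 − 0.51 = 1.46 V.
Since V_DS = 0.719 V < V_ov = 1.46 V, the device is in the triode region.
I_D = k_n [V_ov · V_DS − ½ V_DS²] = 2.688 × [1.46 × 0.719 − 0.5 × 0.719²] = 2.12 mA.

Triode; I_D = 2.12 mA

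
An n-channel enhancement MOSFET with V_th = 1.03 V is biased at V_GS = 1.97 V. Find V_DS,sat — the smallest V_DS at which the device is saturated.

The boundary between triode and saturation is V_DS = V_GS − V_th = V_ov.
V_ov = 1.97 − 1.03 = 0.94 V.

V_DS,sat = 0.940 V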